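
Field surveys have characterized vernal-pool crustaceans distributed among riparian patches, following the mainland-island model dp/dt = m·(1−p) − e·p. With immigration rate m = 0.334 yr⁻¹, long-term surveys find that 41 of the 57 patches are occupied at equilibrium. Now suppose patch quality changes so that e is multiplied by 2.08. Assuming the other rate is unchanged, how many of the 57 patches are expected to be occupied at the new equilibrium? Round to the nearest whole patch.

Observed p* = 41/57 = 0.71930.
Balance m(1−p*) = e·p* gives e = m(1−p*)/p* = 0.334×0.28070/0.71930 = 0.13034.
New p* = m/(m+e) = 0.33400/(0.33400+0.27111) = 0.55197.
Expected occupied = 57 × 0.55197 = 31.46 ≈ 31.

31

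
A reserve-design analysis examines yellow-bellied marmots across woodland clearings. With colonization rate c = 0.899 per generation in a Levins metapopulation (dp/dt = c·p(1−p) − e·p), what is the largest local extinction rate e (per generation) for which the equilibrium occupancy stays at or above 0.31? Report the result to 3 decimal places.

0.620

1 − e/c ≥ 0.31 ⇒ e ≤ c(1 − 0.31) = 0.899 × 0.6900.
e_max = 0.6203.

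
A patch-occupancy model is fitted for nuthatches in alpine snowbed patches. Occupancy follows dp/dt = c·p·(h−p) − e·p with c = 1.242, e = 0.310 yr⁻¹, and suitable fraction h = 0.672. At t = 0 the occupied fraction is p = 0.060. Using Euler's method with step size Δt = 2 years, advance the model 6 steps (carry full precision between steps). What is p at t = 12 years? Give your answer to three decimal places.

0.422

Update rule: p ← p + [c·p·(h−p) − e·p]·Δt with Δt = 2.
  1  |  dp/dt·Δt = +0.054012  |  p_1 = 0.114012
  2  |  dp/dt·Δt = +0.087338  |  p_2 = 0.201351
  3  |  dp/dt·Δt = +0.110560  |  p_3 = 0.311911
  4  |  dp/dt·Δt = +0.085607  |  p_4 = 0.397518
  5  |  dp/dt·Δt = +0.024572  |  p_5 = 0.422090
  6  |  dp/dt·Δt = +0.000328  |  p_6 = 0.422418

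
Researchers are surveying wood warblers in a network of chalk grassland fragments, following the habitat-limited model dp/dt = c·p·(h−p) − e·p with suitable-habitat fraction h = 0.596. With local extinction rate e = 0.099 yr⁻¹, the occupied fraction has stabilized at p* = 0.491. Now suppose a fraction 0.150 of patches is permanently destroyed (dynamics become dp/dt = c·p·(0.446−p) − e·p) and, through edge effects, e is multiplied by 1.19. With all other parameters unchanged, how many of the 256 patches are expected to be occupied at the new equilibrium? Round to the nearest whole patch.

Balance c(h−p*) = e gives c = e/(0.596 − 0.49100) = 0.099/0.10500 = 0.94286.
New p* = 0.446 − e/c = 0.446 − 0.11781/0.94286 = 0.32105.
Expected occupied = 256 × 0.32105 = 82.19 ≈ 82.

82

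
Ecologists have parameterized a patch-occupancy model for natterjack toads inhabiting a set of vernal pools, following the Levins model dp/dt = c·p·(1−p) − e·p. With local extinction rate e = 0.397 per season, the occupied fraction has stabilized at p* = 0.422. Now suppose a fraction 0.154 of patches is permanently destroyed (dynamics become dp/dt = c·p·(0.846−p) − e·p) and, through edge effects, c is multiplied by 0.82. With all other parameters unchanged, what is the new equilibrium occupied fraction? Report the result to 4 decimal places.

Balance c(1−p*) = e gives c = e/(1 − 0.42200) = 0.397/0.57800 = 0.68685.
New p* = 0.846 − e/c = 0.846 − 0.39700/0.56322 = 0.14112.

0.1411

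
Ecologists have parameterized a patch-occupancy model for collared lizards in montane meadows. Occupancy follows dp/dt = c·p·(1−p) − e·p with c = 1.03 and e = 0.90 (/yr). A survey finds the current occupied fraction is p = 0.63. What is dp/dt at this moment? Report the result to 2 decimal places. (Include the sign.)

Colonization term: c·p·(1−p) = 1.03×0.63×0.3700 = 0.24009.
Extinction term: e·p = 0.56700.
dp/dt = 0.24009 − 0.56700 = -0.32691.

-0.33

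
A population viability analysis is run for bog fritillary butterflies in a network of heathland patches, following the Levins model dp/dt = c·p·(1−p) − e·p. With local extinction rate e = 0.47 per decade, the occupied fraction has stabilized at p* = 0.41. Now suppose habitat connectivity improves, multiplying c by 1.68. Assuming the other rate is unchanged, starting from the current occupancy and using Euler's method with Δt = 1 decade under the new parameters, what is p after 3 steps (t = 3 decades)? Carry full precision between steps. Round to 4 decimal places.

0.6437

Balance c(1−p*) = e gives c = e/(1 − 0.41000) = 0.47/0.59000 = 0.79661.
Starting from p₀ = 0.41000; update p ← p + (dp/dt)·Δt with the new parameters.
  1  |  dp/dt·Δt = +0.131036  |  p_1 = 0.541036
  2  |  dp/dt·Δt = +0.078036  |  p_2 = 0.619072
  3  |  dp/dt·Δt = +0.024638  |  p_3 = 0.643710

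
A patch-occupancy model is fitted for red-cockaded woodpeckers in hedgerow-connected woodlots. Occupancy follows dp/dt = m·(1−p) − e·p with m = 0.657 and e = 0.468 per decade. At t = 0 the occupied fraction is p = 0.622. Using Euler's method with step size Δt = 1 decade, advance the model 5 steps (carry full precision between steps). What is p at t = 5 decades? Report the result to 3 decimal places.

0.584

Update rule: p ← p + [m·(1−p) − e·p]·Δt with Δt = 1.
  1  |  dp/dt·Δt = -0.042750  |  p_1 = 0.579250
  2  |  dp/dt·Δt = +0.005344  |  p_2 = 0.584594
  3  |  dp/dt·Δt = -0.000668  |  p_3 = 0.583926
  4  |  dp/dt·Δt = +0.000083  |  p_4 = 0.584009
  5  |  dp/dt·Δt = -0.000010  |  p_5 = 0.583999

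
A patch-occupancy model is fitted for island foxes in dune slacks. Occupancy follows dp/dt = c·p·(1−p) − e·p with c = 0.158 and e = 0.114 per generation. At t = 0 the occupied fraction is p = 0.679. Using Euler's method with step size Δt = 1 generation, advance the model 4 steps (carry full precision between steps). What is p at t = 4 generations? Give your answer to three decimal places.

0.543

Update rule: p ← p + [c·p·(1−p) − e·p]·Δt with Δt = 1.
p: 0.67900 → 0.63603  (Δp = -0.04297)
p: 0.63603 → 0.60010  (Δp = -0.03593)
p: 0.60010 → 0.56961  (Δp = -0.03049)
p: 0.56961 → 0.54341  (Δp = -0.02620)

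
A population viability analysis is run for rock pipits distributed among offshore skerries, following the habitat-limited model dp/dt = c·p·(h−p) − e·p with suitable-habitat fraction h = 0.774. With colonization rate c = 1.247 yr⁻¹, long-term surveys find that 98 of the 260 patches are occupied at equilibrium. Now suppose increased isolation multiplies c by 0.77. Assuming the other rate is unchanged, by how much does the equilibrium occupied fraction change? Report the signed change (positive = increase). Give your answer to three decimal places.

Observed p* = 98/260 = 0.37692.
Balance c(h−p*) = e gives e = 1.247×(0.774 − 0.37692) = 0.49516.
New p* = 0.774 − e/c = 0.774 − 0.49516/0.96019 = 0.25831.
Δp* = 0.25831 − 0.37692 = -0.11861.

-0.119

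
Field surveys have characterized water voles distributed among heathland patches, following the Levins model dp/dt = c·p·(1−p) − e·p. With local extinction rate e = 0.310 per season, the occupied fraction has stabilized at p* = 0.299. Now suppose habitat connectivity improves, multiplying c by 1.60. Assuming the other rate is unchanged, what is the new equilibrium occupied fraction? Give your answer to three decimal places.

0.562

Balance c(1−p*) = e gives c = e/(1 − 0.29900) = 0.310/0.70100 = 0.44223.
New p* = 1 − e/c = 1 − 0.31000/0.70757 = 0.56188.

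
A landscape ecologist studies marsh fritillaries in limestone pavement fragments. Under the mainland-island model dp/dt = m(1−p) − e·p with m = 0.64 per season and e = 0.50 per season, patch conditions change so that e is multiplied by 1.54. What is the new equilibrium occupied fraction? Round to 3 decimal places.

0.454

Before: p* = 0.64/(0.64+0.50) = 0.5614.
After: m = 0.64, e = 0.77; p* = 0.64/1.4100 = 0.4539.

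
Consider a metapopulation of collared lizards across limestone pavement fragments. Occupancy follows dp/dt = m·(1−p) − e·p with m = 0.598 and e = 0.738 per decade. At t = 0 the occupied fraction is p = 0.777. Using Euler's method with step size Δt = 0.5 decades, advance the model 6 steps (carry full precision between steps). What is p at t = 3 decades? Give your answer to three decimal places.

Update rule: p ← p + [m·(1−p) − e·p]·Δt with Δt = 0.5.
p: 0.77700 → 0.55696  (Δp = -0.22004)
p: 0.55696 → 0.48391  (Δp = -0.07305)
p: 0.48391 → 0.45966  (Δp = -0.02425)
p: 0.45966 → 0.45161  (Δp = -0.00805)
p: 0.45161 → 0.44893  (Δp = -0.00267)
p: 0.44893 → 0.44805  (Δp = -0.00089)

0.448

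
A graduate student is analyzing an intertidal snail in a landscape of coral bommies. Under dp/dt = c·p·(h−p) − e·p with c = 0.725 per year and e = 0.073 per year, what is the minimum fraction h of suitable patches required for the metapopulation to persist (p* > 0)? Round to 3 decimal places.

0.101

p* = h − e/c is positive only when h > e/c.
h_min = e/c = 0.073/0.725 = 0.1007.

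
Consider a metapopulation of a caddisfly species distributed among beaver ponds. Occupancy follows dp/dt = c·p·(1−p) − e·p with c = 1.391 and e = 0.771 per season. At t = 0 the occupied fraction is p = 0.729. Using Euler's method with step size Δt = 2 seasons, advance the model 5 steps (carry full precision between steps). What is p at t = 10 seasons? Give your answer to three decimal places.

0.444

Update rule: p ← p + [c·p·(1−p) − e·p]·Δt with Δt = 2.
t = 2: p = 0.72900 + (-0.57451) = 0.15449
t = 4: p = 0.15449 + (+0.12517) = 0.27966
t = 6: p = 0.27966 + (+0.12920) = 0.40886
t = 8: p = 0.40886 + (+0.04193) = 0.45079
t = 10: p = 0.45079 + (-0.00635) = 0.44444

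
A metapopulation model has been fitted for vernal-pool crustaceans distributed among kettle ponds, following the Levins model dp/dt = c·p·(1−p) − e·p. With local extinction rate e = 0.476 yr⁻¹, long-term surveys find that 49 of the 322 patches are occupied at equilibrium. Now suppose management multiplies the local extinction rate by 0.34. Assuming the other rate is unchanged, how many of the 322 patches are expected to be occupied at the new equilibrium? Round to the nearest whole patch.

229

Observed p* = 49/322 = 0.15217.
Balance c(1−p*) = e gives c = e/(1 − 0.15217) = 0.476/0.84783 = 0.56143.
New p* = 1 − e/c = 1 − 0.16184/0.56143 = 0.71174.
Expected occupied = 322 × 0.71174 = 229.18 ≈ 229.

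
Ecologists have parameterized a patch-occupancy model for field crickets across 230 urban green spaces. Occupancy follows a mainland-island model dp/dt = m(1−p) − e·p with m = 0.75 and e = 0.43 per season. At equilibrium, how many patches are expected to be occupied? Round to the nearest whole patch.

146

p* = m/(m+e) = 0.75/1.1800 = 0.6356.
Expected occupied patches = N × p* = 230 × 0.6356 = 146.19 ≈ 146.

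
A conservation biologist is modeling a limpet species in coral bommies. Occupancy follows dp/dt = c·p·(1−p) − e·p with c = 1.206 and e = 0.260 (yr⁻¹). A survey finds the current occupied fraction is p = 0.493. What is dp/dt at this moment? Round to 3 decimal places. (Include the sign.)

0.173

Colonization term: c·p·(1−p) = 1.206×0.493×0.5070 = 0.30144.
Extinction term: e·p = 0.12818.
dp/dt = 0.30144 − 0.12818 = 0.17326.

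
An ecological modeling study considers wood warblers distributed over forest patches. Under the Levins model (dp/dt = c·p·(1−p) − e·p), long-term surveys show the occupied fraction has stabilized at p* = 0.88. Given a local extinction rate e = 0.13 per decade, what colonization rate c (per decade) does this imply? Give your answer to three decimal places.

At equilibrium c(1−p*) = e, so c = e/(1−p*).
c = 0.13/(1 − 0.88) = 0.13/0.1200 = 1.0833.

1.083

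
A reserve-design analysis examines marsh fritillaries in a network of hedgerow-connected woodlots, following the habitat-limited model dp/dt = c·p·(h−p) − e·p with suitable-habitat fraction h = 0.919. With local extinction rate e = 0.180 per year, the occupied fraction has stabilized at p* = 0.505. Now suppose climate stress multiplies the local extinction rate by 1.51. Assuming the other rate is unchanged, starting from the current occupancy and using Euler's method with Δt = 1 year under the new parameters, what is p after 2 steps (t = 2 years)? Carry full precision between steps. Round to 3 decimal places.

Balance c(h−p*) = e gives c = e/(0.919 − 0.50500) = 0.180/0.41400 = 0.43478.
Starting from p₀ = 0.50500; update p ← p + (dp/dt)·Δt with the new parameters.
p: 0.50500 → 0.45864  (Δp = -0.04636)
p: 0.45864 → 0.42578  (Δp = -0.03286)

0.426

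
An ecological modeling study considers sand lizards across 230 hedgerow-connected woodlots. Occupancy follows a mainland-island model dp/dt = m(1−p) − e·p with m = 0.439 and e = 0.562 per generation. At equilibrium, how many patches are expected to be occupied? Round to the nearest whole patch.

101

p* = m/(m+e) = 0.439/1.0010 = 0.4386.
Expected occupied patches = N × p* = 230 × 0.4386 = 100.87 ≈ 101.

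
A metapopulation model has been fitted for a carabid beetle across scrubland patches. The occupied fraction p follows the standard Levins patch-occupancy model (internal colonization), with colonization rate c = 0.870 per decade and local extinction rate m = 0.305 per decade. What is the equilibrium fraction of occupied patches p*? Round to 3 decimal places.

Setting dp/dt = 0 and dividing through by p* gives c·(1−p*) = m.
So p* = 1 − m/c = 1 − 0.305/0.870 = 1 − 0.3506 = 0.6494.

0.649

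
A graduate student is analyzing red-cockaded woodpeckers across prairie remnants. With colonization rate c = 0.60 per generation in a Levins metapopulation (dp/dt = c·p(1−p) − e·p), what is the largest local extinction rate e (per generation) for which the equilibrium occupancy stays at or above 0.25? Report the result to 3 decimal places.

0.450

1 − e/c ≥ 0.25 ⇒ e ≤ c(1 − 0.25) = 0.60 × 0.7500.
e_max = 0.4500.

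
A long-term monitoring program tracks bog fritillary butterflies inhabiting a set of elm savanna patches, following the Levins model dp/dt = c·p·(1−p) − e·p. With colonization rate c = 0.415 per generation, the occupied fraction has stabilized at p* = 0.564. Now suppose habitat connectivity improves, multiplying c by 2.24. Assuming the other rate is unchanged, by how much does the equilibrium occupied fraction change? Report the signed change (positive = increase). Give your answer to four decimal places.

0.2414

Balance c(1−p*) = e gives e = 0.415×(1 − 0.56400) = 0.18094.
New p* = 1 − e/c = 1 − 0.18094/0.92960 = 0.80536.
Δp* = 0.80536 − 0.56400 = +0.24136.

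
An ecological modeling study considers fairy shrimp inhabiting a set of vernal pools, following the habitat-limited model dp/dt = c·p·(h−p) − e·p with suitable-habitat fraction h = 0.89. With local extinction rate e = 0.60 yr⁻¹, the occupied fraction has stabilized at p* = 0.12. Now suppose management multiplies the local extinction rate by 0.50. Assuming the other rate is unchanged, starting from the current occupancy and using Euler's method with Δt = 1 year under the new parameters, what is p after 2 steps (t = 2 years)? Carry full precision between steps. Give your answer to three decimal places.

Balance c(h−p*) = e gives c = e/(0.89 − 0.12000) = 0.60/0.77000 = 0.77922.
Starting from p₀ = 0.12000; update p ← p + (dp/dt)·Δt with the new parameters.
p: 0.12000 → 0.15600  (Δp = +0.03600)
p: 0.15600 → 0.19842  (Δp = +0.04242)

0.198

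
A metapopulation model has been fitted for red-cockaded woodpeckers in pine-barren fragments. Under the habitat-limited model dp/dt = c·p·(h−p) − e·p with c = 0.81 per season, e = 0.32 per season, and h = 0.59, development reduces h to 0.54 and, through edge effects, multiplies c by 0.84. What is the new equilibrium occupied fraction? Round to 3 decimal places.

Before: p* = h − e/c = 0.59 − 0.32/0.81 = 0.59 − 0.3951 = 0.1949.
After: c = 0.6804, e = 0.32, h = 0.54; p* = 0.54 − 0.32/0.6804 = 0.0697.

0.070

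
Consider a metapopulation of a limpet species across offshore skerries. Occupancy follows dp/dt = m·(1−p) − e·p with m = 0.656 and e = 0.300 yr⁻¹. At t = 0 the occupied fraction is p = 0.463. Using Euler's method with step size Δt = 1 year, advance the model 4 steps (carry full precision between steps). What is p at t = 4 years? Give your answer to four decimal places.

0.6862

Update rule: p ← p + [m·(1−p) − e·p]·Δt with Δt = 1.
step 1: Δp = +0.21337, p = 0.67637
step 2: Δp = +0.00939, p = 0.68576
step 3: Δp = +0.00041, p = 0.68617
step 4: Δp = +0.00002, p = 0.68619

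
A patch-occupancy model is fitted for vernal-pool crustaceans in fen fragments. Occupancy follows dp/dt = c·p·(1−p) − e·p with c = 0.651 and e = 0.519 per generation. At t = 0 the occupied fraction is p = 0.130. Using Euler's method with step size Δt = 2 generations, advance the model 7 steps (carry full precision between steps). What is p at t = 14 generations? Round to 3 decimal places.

Update rule: p ← p + [c·p·(1−p) − e·p]·Δt with Δt = 2.
p: 0.13000 → 0.14232  (Δp = +0.01232)
p: 0.14232 → 0.15352  (Δp = +0.01120)
p: 0.15352 → 0.16336  (Δp = +0.00984)
p: 0.16336 → 0.17174  (Δp = +0.00838)
p: 0.17174 → 0.17868  (Δp = +0.00694)
p: 0.17868 → 0.18428  (Δp = +0.00560)
p: 0.18428 → 0.18872  (Δp = +0.00443)

0.189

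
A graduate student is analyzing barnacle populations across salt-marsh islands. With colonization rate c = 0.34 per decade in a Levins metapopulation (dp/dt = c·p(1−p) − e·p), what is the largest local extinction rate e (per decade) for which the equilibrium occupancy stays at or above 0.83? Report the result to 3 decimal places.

0.058

1 − e/c ≥ 0.83 ⇒ e ≤ c(1 − 0.83) = 0.34 × 0.1700.
e_max = 0.0578.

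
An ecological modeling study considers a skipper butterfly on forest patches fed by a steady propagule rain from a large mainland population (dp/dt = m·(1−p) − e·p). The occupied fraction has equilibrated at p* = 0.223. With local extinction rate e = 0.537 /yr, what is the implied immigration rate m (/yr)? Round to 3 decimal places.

At equilibrium m(1−p*) = e·p*, so m = e·p*/(1−p*).
m = 0.537 × 0.223 / 0.7770 = 0.1198/0.7770 = 0.1541.

0.154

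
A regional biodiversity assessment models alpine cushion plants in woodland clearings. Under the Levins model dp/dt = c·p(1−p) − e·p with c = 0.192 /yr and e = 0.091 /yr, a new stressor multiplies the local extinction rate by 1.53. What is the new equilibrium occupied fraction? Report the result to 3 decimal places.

0.275

Before: p* = 1 − 0.091/0.192 = 0.5260.
After the change, c = 0.192, e = 0.13923, so p* = 1 − 0.13923/0.192 = 0.2748.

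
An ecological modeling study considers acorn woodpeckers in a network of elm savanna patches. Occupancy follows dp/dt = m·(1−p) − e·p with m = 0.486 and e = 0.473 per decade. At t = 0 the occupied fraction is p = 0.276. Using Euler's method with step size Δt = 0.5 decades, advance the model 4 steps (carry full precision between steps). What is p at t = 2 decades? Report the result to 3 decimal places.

0.490

Update rule: p ← p + [m·(1−p) − e·p]·Δt with Δt = 0.5.
p: 0.27600 → 0.38666  (Δp = +0.11066)
p: 0.38666 → 0.44426  (Δp = +0.05760)
p: 0.44426 → 0.47423  (Δp = +0.02998)
p: 0.47423 → 0.48984  (Δp = +0.01560)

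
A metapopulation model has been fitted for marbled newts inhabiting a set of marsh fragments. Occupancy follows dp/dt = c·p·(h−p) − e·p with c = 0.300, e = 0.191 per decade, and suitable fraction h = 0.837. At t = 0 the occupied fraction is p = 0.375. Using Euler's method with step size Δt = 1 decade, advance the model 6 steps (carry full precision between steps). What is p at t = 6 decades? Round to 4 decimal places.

Update rule: p ← p + [c·p·(h−p) − e·p]·Δt with Δt = 1.
step 1: Δp = -0.01965, p = 0.35535
step 2: Δp = -0.01653, p = 0.33882
step 3: Δp = -0.01408, p = 0.32475
step 4: Δp = -0.01212, p = 0.31263
step 5: Δp = -0.01053, p = 0.30209
step 6: Δp = -0.00922, p = 0.29287

0.2929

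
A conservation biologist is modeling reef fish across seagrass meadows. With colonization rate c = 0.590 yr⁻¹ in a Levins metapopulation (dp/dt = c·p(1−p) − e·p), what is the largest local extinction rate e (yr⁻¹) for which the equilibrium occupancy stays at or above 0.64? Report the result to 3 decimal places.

1 − e/c ≥ 0.64 ⇒ e ≤ c(1 − 0.64) = 0.590 × 0.3600.
e_max = 0.2124.

0.212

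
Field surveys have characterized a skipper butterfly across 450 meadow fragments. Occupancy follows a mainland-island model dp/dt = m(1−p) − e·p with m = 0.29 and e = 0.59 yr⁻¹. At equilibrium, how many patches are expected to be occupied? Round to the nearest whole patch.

148

p* = m/(m+e) = 0.29/0.8800 = 0.3295.
Expected occupied patches = N × p* = 450 × 0.3295 = 148.30 ≈ 148.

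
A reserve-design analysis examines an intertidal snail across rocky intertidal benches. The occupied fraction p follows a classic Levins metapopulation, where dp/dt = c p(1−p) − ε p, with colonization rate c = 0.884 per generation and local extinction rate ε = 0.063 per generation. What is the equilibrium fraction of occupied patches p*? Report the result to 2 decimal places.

Setting dp/dt = 0 and dividing through by p* gives c·(1−p*) = ε.
So p* = 1 − ε/c = 1 − 0.063/0.884 = 1 − 0.0713 = 0.9287.

0.93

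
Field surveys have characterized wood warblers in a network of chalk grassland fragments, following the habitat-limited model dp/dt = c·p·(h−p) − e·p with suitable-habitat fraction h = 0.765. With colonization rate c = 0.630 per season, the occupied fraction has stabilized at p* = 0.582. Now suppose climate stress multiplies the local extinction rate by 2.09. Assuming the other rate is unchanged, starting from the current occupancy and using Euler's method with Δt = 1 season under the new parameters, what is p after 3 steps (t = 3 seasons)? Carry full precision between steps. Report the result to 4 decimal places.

Balance c(h−p*) = e gives e = 0.630×(0.765 − 0.58200) = 0.11529.
Starting from p₀ = 0.58200; update p ← p + (dp/dt)·Δt with the new parameters.
  1  |  dp/dt·Δt = -0.073138  |  p_1 = 0.508862
  2  |  dp/dt·Δt = -0.040500  |  p_2 = 0.468362
  3  |  dp/dt·Δt = -0.025326  |  p_3 = 0.443036

0.4430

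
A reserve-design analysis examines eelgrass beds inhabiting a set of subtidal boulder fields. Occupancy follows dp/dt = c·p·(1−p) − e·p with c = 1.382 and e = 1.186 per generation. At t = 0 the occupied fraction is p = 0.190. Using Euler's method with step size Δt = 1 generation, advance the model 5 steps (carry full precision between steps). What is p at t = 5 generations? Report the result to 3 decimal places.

0.154

Update rule: p ← p + [c·p·(1−p) − e·p]·Δt with Δt = 1.
  1  |  dp/dt·Δt = -0.012650  |  p_1 = 0.177350
  2  |  dp/dt·Δt = -0.008707  |  p_2 = 0.168642
  3  |  dp/dt·Δt = -0.006251  |  p_3 = 0.162392
  4  |  dp/dt·Δt = -0.004616  |  p_4 = 0.157776
  5  |  dp/dt·Δt = -0.003478  |  p_5 = 0.154297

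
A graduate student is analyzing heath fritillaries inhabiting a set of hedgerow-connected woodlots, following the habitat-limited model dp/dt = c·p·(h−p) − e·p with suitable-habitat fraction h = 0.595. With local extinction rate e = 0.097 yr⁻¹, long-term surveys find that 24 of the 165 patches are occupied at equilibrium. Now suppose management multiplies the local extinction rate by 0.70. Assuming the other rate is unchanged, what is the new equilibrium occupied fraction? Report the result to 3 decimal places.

Observed p* = 24/165 = 0.14545.
Balance c(h−p*) = e gives c = e/(0.595 − 0.14545) = 0.097/0.44955 = 0.21577.
New p* = 0.595 − e/c = 0.595 − 0.06790/0.21577 = 0.28031.

0.280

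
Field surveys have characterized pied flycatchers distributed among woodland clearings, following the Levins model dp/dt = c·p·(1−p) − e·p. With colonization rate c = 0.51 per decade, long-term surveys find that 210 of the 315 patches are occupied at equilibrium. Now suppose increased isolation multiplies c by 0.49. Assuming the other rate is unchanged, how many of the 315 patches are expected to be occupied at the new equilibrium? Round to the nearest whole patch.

Observed p* = 210/315 = 0.66667.
Balance c(1−p*) = e gives e = 0.51×(1 − 0.66667) = 0.17000.
New p* = 1 − e/c = 1 − 0.17000/0.24990 = 0.31973.
Expected occupied = 315 × 0.31973 = 100.71 ≈ 101.

101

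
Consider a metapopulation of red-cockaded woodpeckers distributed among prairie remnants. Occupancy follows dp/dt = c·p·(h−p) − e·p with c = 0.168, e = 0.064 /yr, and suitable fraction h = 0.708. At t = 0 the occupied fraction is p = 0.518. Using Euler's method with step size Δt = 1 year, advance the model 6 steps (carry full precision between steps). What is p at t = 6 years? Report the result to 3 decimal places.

Update rule: p ← p + [c·p·(h−p) − e·p]·Δt with Δt = 1.
p: 0.51800 → 0.50138  (Δp = -0.01662)
p: 0.50138 → 0.48670  (Δp = -0.01468)
p: 0.48670 → 0.47364  (Δp = -0.01305)
p: 0.47364 → 0.46198  (Δp = -0.01167)
p: 0.46198 → 0.45151  (Δp = -0.01047)
p: 0.45151 → 0.44207  (Δp = -0.00944)

0.442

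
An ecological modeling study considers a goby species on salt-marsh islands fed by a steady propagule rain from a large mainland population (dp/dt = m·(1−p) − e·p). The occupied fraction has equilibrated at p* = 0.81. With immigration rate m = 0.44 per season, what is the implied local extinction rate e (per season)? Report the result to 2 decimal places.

At equilibrium m(1−p*) = e·p*, so e = m(1−p*)/p*.
e = 0.44 × 0.1900 / 0.81 = 0.1032.

0.10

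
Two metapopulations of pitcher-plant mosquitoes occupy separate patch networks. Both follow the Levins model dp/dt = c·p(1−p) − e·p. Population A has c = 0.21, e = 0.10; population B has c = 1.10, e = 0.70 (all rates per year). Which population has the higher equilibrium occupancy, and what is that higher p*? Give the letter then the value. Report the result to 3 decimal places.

A, 0.524

A: p*_A = 1 − 0.10/0.21 = 0.5238.
B: p*_B = 1 − 0.70/1.10 = 0.3636.
A is higher at 0.5238.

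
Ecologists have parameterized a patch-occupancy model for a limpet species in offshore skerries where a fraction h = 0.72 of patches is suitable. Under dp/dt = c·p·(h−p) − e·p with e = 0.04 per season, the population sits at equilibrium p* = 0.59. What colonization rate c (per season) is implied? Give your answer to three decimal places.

0.308

At equilibrium c(h−p*) = e, so c = e/(h−p*).
c = 0.04/(0.72 − 0.59) = 0.04/0.1300 = 0.3077.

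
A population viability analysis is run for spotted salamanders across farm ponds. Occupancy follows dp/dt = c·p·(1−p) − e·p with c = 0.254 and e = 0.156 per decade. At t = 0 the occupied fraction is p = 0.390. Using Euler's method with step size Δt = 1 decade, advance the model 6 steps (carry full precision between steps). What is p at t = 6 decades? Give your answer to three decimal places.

0.388

Update rule: p ← p + [c·p·(1−p) − e·p]·Δt with Δt = 1.
  1  |  dp/dt·Δt = -0.000413  |  p_1 = 0.389587
  2  |  dp/dt·Δt = -0.000372  |  p_2 = 0.389215
  3  |  dp/dt·Δt = -0.000335  |  p_3 = 0.388880
  4  |  dp/dt·Δt = -0.000302  |  p_4 = 0.388578
  5  |  dp/dt·Δt = -0.000272  |  p_5 = 0.388307
  6  |  dp/dt·Δt = -0.000245  |  p_6 = 0.388062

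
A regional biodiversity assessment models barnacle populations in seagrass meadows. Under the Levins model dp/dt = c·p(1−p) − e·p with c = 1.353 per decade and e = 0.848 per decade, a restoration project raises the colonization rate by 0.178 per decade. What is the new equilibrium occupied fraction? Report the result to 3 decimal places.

Before: p* = 1 − 0.848/1.353 = 0.3732.
After the change, c = 1.531, e = 0.848, so p* = 1 − 0.848/1.531 = 0.4461.

0.446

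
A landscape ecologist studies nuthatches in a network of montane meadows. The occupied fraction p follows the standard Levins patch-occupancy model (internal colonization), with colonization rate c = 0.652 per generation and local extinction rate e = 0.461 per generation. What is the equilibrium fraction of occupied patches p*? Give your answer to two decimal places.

Setting dp/dt = 0 and dividing through by p* gives c·(1−p*) = e.
So p* = 1 − e/c = 1 − 0.461/0.652 = 1 − 0.7071 = 0.2929.

0.29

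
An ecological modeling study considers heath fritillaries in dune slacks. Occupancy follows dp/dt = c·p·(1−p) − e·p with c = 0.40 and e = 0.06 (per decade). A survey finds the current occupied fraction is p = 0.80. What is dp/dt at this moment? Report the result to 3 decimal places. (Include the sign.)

Colonization term: c·p·(1−p) = 0.40×0.80×0.2000 = 0.06400.
Extinction term: e·p = 0.04800.
dp/dt = 0.06400 − 0.04800 = 0.01600.

0.016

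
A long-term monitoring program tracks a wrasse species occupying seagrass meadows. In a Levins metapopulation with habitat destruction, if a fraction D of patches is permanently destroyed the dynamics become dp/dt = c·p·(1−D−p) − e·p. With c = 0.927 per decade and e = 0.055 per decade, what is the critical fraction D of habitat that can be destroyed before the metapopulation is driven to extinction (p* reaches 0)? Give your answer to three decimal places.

0.941

The nontrivial equilibrium is p* = (1−D) − e/c; extinction occurs when this hits zero.
So D_crit = 1 − e/c = 1 − 0.055/0.927 = 1 − 0.0593 = 0.9407.
This equals the undisturbed p*, a classic result of Lande's extension.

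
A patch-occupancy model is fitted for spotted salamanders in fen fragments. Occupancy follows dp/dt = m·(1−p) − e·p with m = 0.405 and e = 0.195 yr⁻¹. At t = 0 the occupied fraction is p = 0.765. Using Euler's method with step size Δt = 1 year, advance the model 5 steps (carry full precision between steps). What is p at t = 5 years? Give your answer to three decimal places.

Update rule: p ← p + [m·(1−p) − e·p]·Δt with Δt = 1.
t = 1: p = 0.76500 + (-0.05400) = 0.71100
t = 2: p = 0.71100 + (-0.02160) = 0.68940
t = 3: p = 0.68940 + (-0.00864) = 0.68076
t = 4: p = 0.68076 + (-0.00346) = 0.67730
t = 5: p = 0.67730 + (-0.00138) = 0.67592

0.676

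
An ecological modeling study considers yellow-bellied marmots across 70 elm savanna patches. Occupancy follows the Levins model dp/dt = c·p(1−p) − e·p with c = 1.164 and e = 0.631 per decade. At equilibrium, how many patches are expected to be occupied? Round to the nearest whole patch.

32

p* = 1 − e/c = 1 − 0.631/1.164 = 0.4579.
Expected occupied patches = N × p* = 70 × 0.4579 = 32.05 ≈ 32.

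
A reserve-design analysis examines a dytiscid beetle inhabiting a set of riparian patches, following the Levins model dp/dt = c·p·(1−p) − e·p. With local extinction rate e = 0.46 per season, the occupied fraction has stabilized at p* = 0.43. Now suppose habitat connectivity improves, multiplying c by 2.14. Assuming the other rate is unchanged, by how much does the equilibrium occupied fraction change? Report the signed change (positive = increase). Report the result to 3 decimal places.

Balance c(1−p*) = e gives c = e/(1 − 0.43000) = 0.46/0.57000 = 0.80702.
New p* = 1 − e/c = 1 − 0.46000/1.72702 = 0.73365.
Δp* = 0.73365 − 0.43000 = +0.30365.

0.304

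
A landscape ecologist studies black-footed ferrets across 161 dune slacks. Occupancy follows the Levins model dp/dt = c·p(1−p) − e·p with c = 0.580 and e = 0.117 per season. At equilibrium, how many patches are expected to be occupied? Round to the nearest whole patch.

p* = 1 − e/c = 1 − 0.117/0.580 = 0.7983.
Expected occupied patches = N × p* = 161 × 0.7983 = 128.52 ≈ 129.

129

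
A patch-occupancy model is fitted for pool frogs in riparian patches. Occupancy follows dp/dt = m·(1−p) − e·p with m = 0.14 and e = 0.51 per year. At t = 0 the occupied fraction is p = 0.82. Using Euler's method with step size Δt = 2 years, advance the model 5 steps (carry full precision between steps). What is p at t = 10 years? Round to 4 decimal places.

Update rule: p ← p + [m·(1−p) − e·p]·Δt with Δt = 2.
t = 2: p = 0.82000 + (-0.78600) = 0.03400
t = 4: p = 0.03400 + (+0.23580) = 0.26980
t = 6: p = 0.26980 + (-0.07074) = 0.19906
t = 8: p = 0.19906 + (+0.02122) = 0.22028
t = 10: p = 0.22028 + (-0.00637) = 0.21392

0.2139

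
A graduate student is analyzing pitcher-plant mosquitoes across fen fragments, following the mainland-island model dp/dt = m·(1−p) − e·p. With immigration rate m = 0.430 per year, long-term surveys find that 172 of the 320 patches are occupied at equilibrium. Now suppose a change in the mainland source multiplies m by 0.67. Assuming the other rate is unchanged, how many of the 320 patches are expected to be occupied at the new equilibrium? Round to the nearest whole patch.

140

Observed p* = 172/320 = 0.53750.
Balance m(1−p*) = e·p* gives e = m(1−p*)/p* = 0.430×0.46250/0.53750 = 0.37000.
New p* = m/(m+e) = 0.28810/(0.28810+0.37000) = 0.43778.
Expected occupied = 320 × 0.43778 = 140.09 ≈ 140.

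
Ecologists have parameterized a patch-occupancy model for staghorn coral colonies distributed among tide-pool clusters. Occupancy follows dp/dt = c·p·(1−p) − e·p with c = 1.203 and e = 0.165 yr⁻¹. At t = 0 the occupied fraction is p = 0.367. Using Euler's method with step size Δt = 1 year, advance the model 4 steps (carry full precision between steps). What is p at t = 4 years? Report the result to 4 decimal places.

0.8630

Update rule: p ← p + [c·p·(1−p) − e·p]·Δt with Δt = 1.
  1  |  dp/dt·Δt = +0.218915  |  p_1 = 0.585915
  2  |  dp/dt·Δt = +0.195194  |  p_2 = 0.781109
  3  |  dp/dt·Δt = +0.076803  |  p_3 = 0.857912
  4  |  dp/dt·Δt = +0.005089  |  p_4 = 0.863001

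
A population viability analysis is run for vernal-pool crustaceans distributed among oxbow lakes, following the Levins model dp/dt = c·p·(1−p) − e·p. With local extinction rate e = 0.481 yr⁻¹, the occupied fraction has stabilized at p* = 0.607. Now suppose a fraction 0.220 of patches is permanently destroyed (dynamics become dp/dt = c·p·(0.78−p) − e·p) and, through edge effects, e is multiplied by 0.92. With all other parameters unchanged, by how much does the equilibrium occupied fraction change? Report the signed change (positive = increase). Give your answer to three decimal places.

-0.189

Balance c(1−p*) = e gives c = e/(1 − 0.60700) = 0.481/0.39300 = 1.22392.
New p* = 0.78 − e/c = 0.78 − 0.44252/1.22392 = 0.41844.
Δp* = 0.41844 − 0.60700 = -0.18856.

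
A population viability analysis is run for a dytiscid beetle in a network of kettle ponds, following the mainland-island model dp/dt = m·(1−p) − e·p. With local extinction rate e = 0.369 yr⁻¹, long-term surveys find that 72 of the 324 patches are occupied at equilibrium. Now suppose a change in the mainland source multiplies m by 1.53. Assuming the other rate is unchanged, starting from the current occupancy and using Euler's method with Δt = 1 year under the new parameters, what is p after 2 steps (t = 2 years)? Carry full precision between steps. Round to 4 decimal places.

Observed p* = 72/324 = 0.22222.
Balance m(1−p*) = e·p* gives m = e·p*/(1−p*) = 0.369×0.22222/0.77778 = 0.10543.
Starting from p₀ = 0.22222; update p ← p + (dp/dt)·Δt with the new parameters.
p: 0.22222 → 0.26568  (Δp = +0.04346)
p: 0.26568 → 0.28610  (Δp = +0.02041)

0.2861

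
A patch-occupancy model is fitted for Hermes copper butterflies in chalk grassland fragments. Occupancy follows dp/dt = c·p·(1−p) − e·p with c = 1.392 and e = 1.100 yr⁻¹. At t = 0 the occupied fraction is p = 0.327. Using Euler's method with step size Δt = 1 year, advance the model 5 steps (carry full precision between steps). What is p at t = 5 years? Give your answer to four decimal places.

0.2216

Update rule: p ← p + [c·p·(1−p) − e·p]·Δt with Δt = 1.
step 1: Δp = -0.05336, p = 0.27364
step 2: Δp = -0.02433, p = 0.24931
step 3: Δp = -0.01372, p = 0.23559
step 4: Δp = -0.00847, p = 0.22712
step 5: Δp = -0.00549, p = 0.22164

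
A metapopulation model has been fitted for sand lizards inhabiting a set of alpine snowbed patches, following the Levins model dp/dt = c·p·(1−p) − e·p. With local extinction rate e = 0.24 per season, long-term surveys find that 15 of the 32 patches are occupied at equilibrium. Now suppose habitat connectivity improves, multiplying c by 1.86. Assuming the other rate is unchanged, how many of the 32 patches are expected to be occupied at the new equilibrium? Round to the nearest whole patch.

23

Observed p* = 15/32 = 0.46875.
Balance c(1−p*) = e gives c = e/(1 − 0.46875) = 0.24/0.53125 = 0.45176.
New p* = 1 − e/c = 1 − 0.24000/0.84027 = 0.71438.
Expected occupied = 32 × 0.71438 = 22.86 ≈ 23.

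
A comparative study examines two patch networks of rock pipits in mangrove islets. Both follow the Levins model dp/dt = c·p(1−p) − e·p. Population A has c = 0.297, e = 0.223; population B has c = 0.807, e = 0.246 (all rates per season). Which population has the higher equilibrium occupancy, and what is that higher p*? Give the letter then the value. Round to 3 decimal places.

A: p*_A = 1 − 0.223/0.297 = 0.2492.
B: p*_B = 1 − 0.246/0.807 = 0.6952.
B is higher at 0.6952.

B, 0.695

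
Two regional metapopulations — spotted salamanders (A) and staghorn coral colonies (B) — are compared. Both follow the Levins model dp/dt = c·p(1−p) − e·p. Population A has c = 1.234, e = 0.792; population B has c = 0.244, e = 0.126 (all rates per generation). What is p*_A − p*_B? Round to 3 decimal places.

-0.125

A: p*_A = 1 − 0.792/1.234 = 0.3582.
B: p*_B = 1 − 0.126/0.244 = 0.4836.
p*_A − p*_B = 0.3582 − 0.4836 = -0.1254.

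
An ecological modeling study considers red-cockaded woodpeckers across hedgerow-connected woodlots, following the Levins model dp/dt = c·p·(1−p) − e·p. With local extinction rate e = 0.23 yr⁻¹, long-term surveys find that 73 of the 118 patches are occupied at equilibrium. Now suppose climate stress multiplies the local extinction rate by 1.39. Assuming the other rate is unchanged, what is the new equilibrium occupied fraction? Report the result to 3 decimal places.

0.470

Observed p* = 73/118 = 0.61864.
Balance c(1−p*) = e gives c = e/(1 − 0.61864) = 0.23/0.38136 = 0.60310.
New p* = 1 − e/c = 1 − 0.31970/0.60310 = 0.46991.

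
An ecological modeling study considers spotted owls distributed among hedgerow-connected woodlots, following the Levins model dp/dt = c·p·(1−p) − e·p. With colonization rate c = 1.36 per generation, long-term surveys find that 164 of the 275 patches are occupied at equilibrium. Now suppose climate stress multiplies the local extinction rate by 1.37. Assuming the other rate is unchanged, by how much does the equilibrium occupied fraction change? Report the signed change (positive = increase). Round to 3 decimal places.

Observed p* = 164/275 = 0.59636.
Balance c(1−p*) = e gives e = 1.36×(1 − 0.59636) = 0.54895.
New p* = 1 − e/c = 1 − 0.75206/1.36000 = 0.44701.
Δp* = 0.44701 − 0.59636 = -0.14935.

-0.149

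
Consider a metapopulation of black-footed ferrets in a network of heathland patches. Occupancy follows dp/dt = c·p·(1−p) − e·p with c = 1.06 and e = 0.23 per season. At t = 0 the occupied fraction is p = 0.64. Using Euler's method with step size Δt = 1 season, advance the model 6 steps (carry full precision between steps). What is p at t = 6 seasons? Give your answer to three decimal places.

Update rule: p ← p + [c·p·(1−p) − e·p]·Δt with Δt = 1.
step 1: Δp = +0.09702, p = 0.73702
step 2: Δp = +0.03593, p = 0.77296
step 3: Δp = +0.00824, p = 0.78120
step 4: Δp = +0.00151, p = 0.78271
step 5: Δp = +0.00026, p = 0.78297
step 6: Δp = +0.00004, p = 0.78301

0.783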